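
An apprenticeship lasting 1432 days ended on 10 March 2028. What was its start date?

Going back 1432 days from March 10, 2028.
Going back 10 days from March 10, 2028 reaches the end of the previous month; 1432 − 10 = 1422 left.
February 2028 has 29 days (2028 is a leap year): 1422 − 29 = 1393 left.
January 2028 has 31 days: 1393 − 31 = 1362 left.
December 2027 has 31 days: 1362 − 31 = 1331 left.
November 2027 has 30 days: 1331 − 30 = 1301 left.
October 2027 has 31 days: 1301 − 31 = 1270 left.
September 2027 has 30 days: 1270 − 30 = 1240 left.
August 2027 has 31 days: 1240 − 31 = 1209 left.
July 2027 has 31 days: 1209 − 31 = 1178 left.
June 2027 has 30 days: 1178 − 30 = 1148 left.
May 2027 has 31 days: 1148 − 31 = 1117 left.
April 2027 has 30 days: 1117 − 30 = 1087 left.
March 2027 has 31 days: 1087 − 31 = 1056 left.
February 2027 has 28 days (2027 is not a leap year): 1056 − 28 = 1028 left.
January 2027 has 31 days: 1028 − 31 = 997 left.
December 2026 has 31 days: 997 − 31 = 966 left.
November 2026 has 30 days: 966 − 30 = 936 left.
October 2026 has 31 days: 936 − 31 = 905 left.
September 2026 has 30 days: 905 − 30 = 875 left.
August 2026 has 31 days: 875 − 31 = 844 left.
July 2026 has 31 days: 844 − 31 = 813 left.
June 2026 has 30 days: 813 − 30 = 783 left.
May 2026 has 31 days: 783 − 31 = 752 left.
April 2026 has 30 days: 752 − 30 = 722 left.
March 2026 has 31 days: 722 − 31 = 691 left.
February 2026 has 28 days (2026 is not a leap year): 691 − 28 = 663 left.
January 2026 has 31 days: 663 − 31 = 632 left.
December 2025 has 31 days: 632 − 31 = 601 left.
November 2025 has 30 days: 601 − 30 = 571 left.
October 2025 has 31 days: 571 − 31 = 540 left.
September 2025 has 30 days: 540 − 30 = 510 left.
August 2025 has 31 days: 510 − 31 = 479 left.
July 2025 has 31 days: 479 − 31 = 448 left.
June 2025 has 30 days: 448 − 30 = 418 left.
May 2025 has 31 days: 418 − 31 = 387 left.
April 2025 has 30 days: 387 − 30 = 357 left.
March 2025 has 31 days: 357 − 31 = 326 left.
February 2025 has 28 days (2025 is not a leap year): 326 − 28 = 298 left.
January 2025 has 31 days: 298 − 31 = 267 left.
December 2024 has 31 days: 267 − 31 = 236 left.
November 2024 has 30 days: 236 − 30 = 206 left.
October 2024 has 31 days: 206 − 31 = 175 left.
September 2024 has 30 days: 175 − 30 = 145 left.
August 2024 has 31 days: 145 − 31 = 114 left.
July 2024 has 31 days: 114 − 31 = 83 left.
June 2024 has 30 days: 83 − 30 = 53 left.
May 2024 has 31 days: 53 − 31 = 22 left.
April 2024 has 30 days; 30 − 22 = 8 → April 8, 2024.

April 8, 2024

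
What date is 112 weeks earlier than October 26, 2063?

Going back 112 weeks = 784 days from October 26, 2063.
Going back 26 days from October 26, 2063 reaches the end of the previous month; 784 − 26 = 758 left.
September 2063 has 30 days: 758 − 30 = 728 left.
August 2063 has 31 days: 728 − 31 = 697 left.
July 2063 has 31 days: 697 − 31 = 666 left.
June 2063 has 30 days: 666 − 30 = 636 left.
May 2063 has 31 days: 636 − 31 = 605 left.
April 2063 has 30 days: 605 − 30 = 575 left.
March 2063 has 31 days: 575 − 31 = 544 left.
February 2063 has 28 days (2063 is not a leap year): 544 − 28 = 516 left.
January 2063 has 31 days: 516 − 31 = 485 left.
December 2062 has 31 days: 485 − 31 = 454 left.
November 2062 has 30 days: 454 − 30 = 424 left.
October 2062 has 31 days: 424 − 31 = 393 left.
September 2062 has 30 days: 393 − 30 = 363 left.
August 2062 has 31 days: 363 − 31 = 332 left.
July 2062 has 31 days: 332 − 31 = 301 left.
June 2062 has 30 days: 301 − 30 = 271 left.
May 2062 has 31 days: 271 − 31 = 240 left.
April 2062 has 30 days: 240 − 30 = 210 left.
March 2062 has 31 days: 210 − 31 = 179 left.
February 2062 has 28 days (2062 is not a leap year): 179 − 28 = 151 left.
January 2062 has 31 days: 151 − 31 = 120 left.
December 2061 has 31 days: 120 − 31 = 89 left.
November 2061 has 30 days: 89 − 30 = 59 left.
October 2061 has 31 days: 59 − 31 = 28 left.
September 2061 has 30 days; 30 − 28 = 2 → September 2, 2061.

September 2, 2061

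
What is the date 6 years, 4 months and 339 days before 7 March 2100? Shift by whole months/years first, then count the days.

Subtracting 6 years, 4 months and 339 days from March 7, 2100: first the month/year part, then the days.
-6 years → 2094; month 3 − 4 = -1, which is month 11 of year 2093 → November 2093.
Day 7 is valid in November, giving November 7, 2093.
Now subtract 339 days from November 7, 2093.
Going back 7 days from November 7, 2093 reaches the end of the previous month; 339 − 7 = 332 left.
October 2093 has 31 days: 332 − 31 = 301 left.
September 2093 has 30 days: 301 − 30 = 271 left.
August 2093 has 31 days: 271 − 31 = 240 left.
July 2093 has 31 days: 240 − 31 = 209 left.
June 2093 has 30 days: 209 − 30 = 179 left.
May 2093 has 31 days: 179 − 31 = 148 left.
April 2093 has 30 days: 148 − 30 = 118 left.
March 2093 has 31 days: 118 − 31 = 87 left.
February 2093 has 28 days (2093 is not a leap year): 87 − 28 = 59 left.
January 2093 has 31 days: 59 − 31 = 28 left.
December 2092 has 31 days; 31 − 28 = 3 → December 3, 2092.

December 3, 2092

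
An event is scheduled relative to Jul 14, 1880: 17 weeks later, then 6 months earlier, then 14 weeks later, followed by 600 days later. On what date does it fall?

Adding 17 weeks (= 119 days) from July 14, 1880:
July has 31 days, so 31 − 14 = 17 days remain after July 14, 1880; 119 − 17 = 102 left.
August 1880 has 31 days: 102 − 31 = 71 left.
September 1880 has 30 days: 71 − 30 = 41 left.
October 1880 has 31 days: 41 − 31 = 10 left.
10 days into November 1880 → November 10, 1880.
Counting back 6 months from November 10, 1880:
month 11 − 6 = 5 → May 1880.
Day 10 is valid in May, giving May 10, 1880.
Advancing 14 weeks (= 98 days) from May 10, 1880:
May has 31 days, so 31 − 10 = 21 days remain after May 10, 1880; 98 − 21 = 77 left.
June 1880 has 30 days: 77 − 30 = 47 left.
July 1880 has 31 days: 47 − 31 = 16 left.
16 days into August 1880 → August 16, 1880.
Advancing 600 days from August 16, 1880:
August has 31 days, so 31 − 16 = 15 days remain after August 16, 1880; 600 − 15 = 585 left.
September 1880 has 30 days: 585 − 30 = 555 left.
October 1880 has 31 days: 555 − 31 = 524 left.
November 1880 has 30 days: 524 − 30 = 494 left.
December 1880 has 31 days: 494 − 31 = 463 left.
January 1881 has 31 days: 463 − 31 = 432 left.
February 1881 has 28 days (1881 is not a leap year): 432 − 28 = 404 left.
March 1881 has 31 days: 404 − 31 = 373 left.
April 1881 has 30 days: 373 − 30 = 343 left.
May 1881 has 31 days: 343 − 31 = 312 left.
June 1881 has 30 days: 312 − 30 = 282 left.
July 1881 has 31 days: 282 − 31 = 251 left.
August 1881 has 31 days: 251 − 31 = 220 left.
September 1881 has 30 days: 220 − 30 = 190 left.
October 1881 has 31 days: 190 − 31 = 159 left.
November 1881 has 30 days: 159 − 30 = 129 left.
December 1881 has 31 days: 129 − 31 = 98 left.
January 1882 has 31 days: 98 − 31 = 67 left.
February 1882 has 28 days (1882 is not a leap year): 67 − 28 = 39 left.
March 1882 has 31 days: 39 − 31 = 8 left.
8 days into April 1882 → April 8, 1882.

April 8, 1882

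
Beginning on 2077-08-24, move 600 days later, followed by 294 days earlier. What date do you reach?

Advancing 600 days from August 24, 2077:
August has 31 days, so 31 − 24 = 7 days remain after August 24, 2077; 600 − 7 = 593 left.
September 2077 has 30 days: 593 − 30 = 563 left.
October 2077 has 31 days: 563 − 31 = 532 left.
November 2077 has 30 days: 532 − 30 = 502 left.
December 2077 has 31 days: 502 − 31 = 471 left.
January 2078 has 31 days: 471 − 31 = 440 left.
February 2078 has 28 days (2078 is not a leap year): 440 − 28 = 412 left.
March 2078 has 31 days: 412 − 31 = 381 left.
April 2078 has 30 days: 381 − 30 = 351 left.
May 2078 has 31 days: 351 − 31 = 320 left.
June 2078 has 30 days: 320 − 30 = 290 left.
July 2078 has 31 days: 290 − 31 = 259 left.
August 2078 has 31 days: 259 − 31 = 228 left.
September 2078 has 30 days: 228 − 30 = 198 left.
October 2078 has 31 days: 198 − 31 = 167 left.
November 2078 has 30 days: 167 − 30 = 137 left.
December 2078 has 31 days: 137 − 31 = 106 left.
January 2079 has 31 days: 106 − 31 = 75 left.
February 2079 has 28 days (2079 is not a leap year): 75 − 28 = 47 left.
March 2079 has 31 days: 47 − 31 = 16 left.
16 days into April 2079 → April 16, 2079.
Subtracting 294 days from April 16, 2079:
Going back 16 days from April 16, 2079 reaches the end of the previous month; 294 − 16 = 278 left.
March 2079 has 31 days: 278 − 31 = 247 left.
February 2079 has 28 days (2079 is not a leap year): 247 − 28 = 219 left.
January 2079 has 31 days: 219 − 31 = 188 left.
December 2078 has 31 days: 188 − 31 = 157 left.
November 2078 has 30 days: 157 − 30 = 127 left.
October 2078 has 31 days: 127 − 31 = 96 left.
September 2078 has 30 days: 96 − 30 = 66 left.
August 2078 has 31 days: 66 − 31 = 35 left.
July 2078 has 31 days: 35 − 31 = 4 left.
June 2078 has 30 days; 30 − 4 = 26 → June 26, 2078.

June 26, 2078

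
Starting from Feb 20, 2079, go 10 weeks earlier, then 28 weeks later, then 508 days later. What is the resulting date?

November 15, 2080

Subtracting 10 weeks (= 70 days) from February 20, 2079:
Going back 20 days from February 20, 2079 reaches the end of the previous month; 70 − 20 = 50 left.
January 2079 has 31 days: 50 − 31 = 19 left.
December 2078 has 31 days; 31 − 19 = 12 → December 12, 2078.
Counting forward 28 weeks (= 196 days) from December 12, 2078:
December has 31 days, so 31 − 12 = 19 days remain after December 12, 2078; 196 − 19 = 177 left.
January 2079 has 31 days: 177 − 31 = 146 left.
February 2079 has 28 days (2079 is not a leap year): 146 − 28 = 118 left.
March 2079 has 31 days: 118 − 31 = 87 left.
April 2079 has 30 days: 87 − 30 = 57 left.
May 2079 has 31 days: 57 − 31 = 26 left.
26 days into June 2079 → June 26, 2079.
Advancing 508 days from June 26, 2079:
June has 30 days, so 30 − 26 = 4 days remain after June 26, 2079; 508 − 4 = 504 left.
July 2079 has 31 days: 504 − 31 = 473 left.
August 2079 has 31 days: 473 − 31 = 442 left.
September 2079 has 30 days: 442 − 30 = 412 left.
October 2079 has 31 days: 412 − 31 = 381 left.
November 2079 has 30 days: 381 − 30 = 351 left.
December 2079 has 31 days: 351 − 31 = 320 left.
January 2080 has 31 days: 320 − 31 = 289 left.
February 2080 has 29 days (2080 is a leap year): 289 − 29 = 260 left.
March 2080 has 31 days: 260 − 31 = 229 left.
April 2080 has 30 days: 229 − 30 = 199 left.
May 2080 has 31 days: 199 − 31 = 168 left.
June 2080 has 30 days: 168 − 30 = 138 left.
July 2080 has 31 days: 138 − 31 = 107 left.
August 2080 has 31 days: 107 − 31 = 76 left.
September 2080 has 30 days: 76 − 30 = 46 left.
October 2080 has 31 days: 46 − 31 = 15 left.
15 days into November 2080 → November 15, 2080.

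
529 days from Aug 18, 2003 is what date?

January 28, 2005

Counting forward 529 days from August 18, 2003.
August has 31 days, so 31 − 18 = 13 days remain after August 18, 2003; 529 − 13 = 516 left.
September 2003 has 30 days: 516 − 30 = 486 left.
October 2003 has 31 days: 486 − 31 = 455 left.
November 2003 has 30 days: 455 − 30 = 425 left.
December 2003 has 31 days: 425 − 31 = 394 left.
January 2004 has 31 days: 394 − 31 = 363 left.
February 2004 has 29 days (2004 is a leap year): 363 − 29 = 334 left.
March 2004 has 31 days: 334 − 31 = 303 left.
April 2004 has 30 days: 303 − 30 = 273 left.
May 2004 has 31 days: 273 − 31 = 242 left.
June 2004 has 30 days: 242 − 30 = 212 left.
July 2004 has 31 days: 212 − 31 = 181 left.
August 2004 has 31 days: 181 − 31 = 150 left.
September 2004 has 30 days: 150 − 30 = 120 left.
October 2004 has 31 days: 120 − 31 = 89 left.
November 2004 has 30 days: 89 − 30 = 59 left.
December 2004 has 31 days: 59 − 31 = 28 left.
28 days into January 2005 → January 28, 2005.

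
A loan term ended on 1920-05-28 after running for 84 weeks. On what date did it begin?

October 18, 1918

Going back 84 weeks = 588 days from May 28, 1920.
Going back 28 days from May 28, 1920 reaches the end of the previous month; 588 − 28 = 560 left.
April 1920 has 30 days: 560 − 30 = 530 left.
March 1920 has 31 days: 530 − 31 = 499 left.
February 1920 has 29 days (1920 is a leap year): 499 − 29 = 470 left.
January 1920 has 31 days: 470 − 31 = 439 left.
December 1919 has 31 days: 439 − 31 = 408 left.
November 1919 has 30 days: 408 − 30 = 378 left.
October 1919 has 31 days: 378 − 31 = 347 left.
September 1919 has 30 days: 347 − 30 = 317 left.
August 1919 has 31 days: 317 − 31 = 286 left.
July 1919 has 31 days: 286 − 31 = 255 left.
June 1919 has 30 days: 255 − 30 = 225 left.
May 1919 has 31 days: 225 − 31 = 194 left.
April 1919 has 30 days: 194 − 30 = 164 left.
March 1919 has 31 days: 164 − 31 = 133 left.
February 1919 has 28 days (1919 is not a leap year): 133 − 28 = 105 left.
January 1919 has 31 days: 105 − 31 = 74 left.
December 1918 has 31 days: 74 − 31 = 43 left.
November 1918 has 30 days: 43 − 30 = 13 left.
October 1918 has 31 days; 31 − 13 = 18 → October 18, 1918.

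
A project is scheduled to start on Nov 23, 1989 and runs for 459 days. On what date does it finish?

Adding 459 days from November 23, 1989.
November has 30 days, so 30 − 23 = 7 days remain after November 23, 1989; 459 − 7 = 452 left.
December 1989 has 31 days: 452 − 31 = 421 left.
January 1990 has 31 days: 421 − 31 = 390 left.
February 1990 has 28 days (1990 is not a leap year): 390 − 28 = 362 left.
March 1990 has 31 days: 362 − 31 = 331 left.
April 1990 has 30 days: 331 − 30 = 301 left.
May 1990 has 31 days: 301 − 31 = 270 left.
June 1990 has 30 days: 270 − 30 = 240 left.
July 1990 has 31 days: 240 − 31 = 209 left.
August 1990 has 31 days: 209 − 31 = 178 left.
September 1990 has 30 days: 178 − 30 = 148 left.
October 1990 has 31 days: 148 − 31 = 117 left.
November 1990 has 30 days: 117 − 30 = 87 left.
December 1990 has 31 days: 87 − 31 = 56 left.
January 1991 has 31 days: 56 − 31 = 25 left.
25 days into February 1991 → February 25, 1991.

February 25, 1991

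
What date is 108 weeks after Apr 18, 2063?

Adding 108 weeks = 756 days from April 18, 2063.
April has 30 days, so 30 − 18 = 12 days remain after April 18, 2063; 756 − 12 = 744 left.
May 2063 has 31 days: 744 − 31 = 713 left.
June 2063 has 30 days: 713 − 30 = 683 left.
July 2063 has 31 days: 683 − 31 = 652 left.
August 2063 has 31 days: 652 − 31 = 621 left.
September 2063 has 30 days: 621 − 30 = 591 left.
October 2063 has 31 days: 591 − 31 = 560 left.
November 2063 has 30 days: 560 − 30 = 530 left.
December 2063 has 31 days: 530 − 31 = 499 left.
January 2064 has 31 days: 499 − 31 = 468 left.
February 2064 has 29 days (2064 is a leap year): 468 − 29 = 439 left.
March 2064 has 31 days: 439 − 31 = 408 left.
April 2064 has 30 days: 408 − 30 = 378 left.
May 2064 has 31 days: 378 − 31 = 347 left.
June 2064 has 30 days: 347 − 30 = 317 left.
July 2064 has 31 days: 317 − 31 = 286 left.
August 2064 has 31 days: 286 − 31 = 255 left.
September 2064 has 30 days: 255 − 30 = 225 left.
October 2064 has 31 days: 225 − 31 = 194 left.
November 2064 has 30 days: 194 − 30 = 164 left.
December 2064 has 31 days: 164 − 31 = 133 left.
January 2065 has 31 days: 133 − 31 = 102 left.
February 2065 has 28 days (2065 is not a leap year): 102 − 28 = 74 left.
March 2065 has 31 days: 74 − 31 = 43 left.
April 2065 has 30 days: 43 − 30 = 13 left.
13 days into May 2065 → May 13, 2065.

May 13, 2065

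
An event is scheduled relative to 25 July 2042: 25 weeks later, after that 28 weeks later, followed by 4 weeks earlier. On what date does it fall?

July 3, 2043

Advancing 25 weeks (= 175 days) from July 25, 2042:
July has 31 days, so 31 − 25 = 6 days remain after July 25, 2042; 175 − 6 = 169 left.
August 2042 has 31 days: 169 − 31 = 138 left.
September 2042 has 30 days: 138 − 30 = 108 left.
October 2042 has 31 days: 108 − 31 = 77 left.
November 2042 has 30 days: 77 − 30 = 47 left.
December 2042 has 31 days: 47 − 31 = 16 left.
16 days into January 2043 → January 16, 2043.
Counting forward 28 weeks (= 196 days) from January 16, 2043:
January has 31 days, so 31 − 16 = 15 days remain after January 16, 2043; 196 − 15 = 181 left.
February 2043 has 28 days (2043 is not a leap year): 181 − 28 = 153 left.
March 2043 has 31 days: 153 − 31 = 122 left.
April 2043 has 30 days: 122 − 30 = 92 left.
May 2043 has 31 days: 92 − 31 = 61 left.
June 2043 has 30 days: 61 − 30 = 31 left.
31 days into July 2043 → July 31, 2043.
Counting back 4 weeks (= 28 days) from July 31, 2043:
31 − 28 = 3, still in July 2043.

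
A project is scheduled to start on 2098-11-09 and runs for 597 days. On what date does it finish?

June 29, 2100

Adding 597 days from November 9, 2098.
November has 30 days, so 30 − 9 = 21 days remain after November 9, 2098; 597 − 21 = 576 left.
December 2098 has 31 days: 576 − 31 = 545 left.
January 2099 has 31 days: 545 − 31 = 514 left.
February 2099 has 28 days (2099 is not a leap year): 514 − 28 = 486 left.
March 2099 has 31 days: 486 − 31 = 455 left.
April 2099 has 30 days: 455 − 30 = 425 left.
May 2099 has 31 days: 425 − 31 = 394 left.
June 2099 has 30 days: 394 − 30 = 364 left.
July 2099 has 31 days: 364 − 31 = 333 left.
August 2099 has 31 days: 333 − 31 = 302 left.
September 2099 has 30 days: 302 − 30 = 272 left.
October 2099 has 31 days: 272 − 31 = 241 left.
November 2099 has 30 days: 241 − 30 = 211 left.
December 2099 has 31 days: 211 − 31 = 180 left.
January 2100 has 31 days: 180 − 31 = 149 left.
February 2100 has 28 days (2100 is not a leap year (divisible by 100 but not 400)): 149 − 28 = 121 left.
March 2100 has 31 days: 121 − 31 = 90 left.
April 2100 has 30 days: 90 − 30 = 60 left.
May 2100 has 31 days: 60 − 31 = 29 left.
29 days into June 2100 → June 29, 2100.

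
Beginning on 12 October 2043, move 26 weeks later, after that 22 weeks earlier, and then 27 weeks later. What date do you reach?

Advancing 26 weeks (= 182 days) from October 12, 2043:
October has 31 days, so 31 − 12 = 19 days remain after October 12, 2043; 182 − 19 = 163 left.
November 2043 has 30 days: 163 − 30 = 133 left.
December 2043 has 31 days: 133 − 31 = 102 left.
January 2044 has 31 days: 102 − 31 = 71 left.
February 2044 has 29 days (2044 is a leap year): 71 − 29 = 42 left.
March 2044 has 31 days: 42 − 31 = 11 left.
11 days into April 2044 → April 11, 2044.
Subtracting 22 weeks (= 154 days) from April 11, 2044:
Going back 11 days from April 11, 2044 reaches the end of the previous month; 154 − 11 = 143 left.
March 2044 has 31 days: 143 − 31 = 112 left.
February 2044 has 29 days (2044 is a leap year): 112 − 29 = 83 left.
January 2044 has 31 days: 83 − 31 = 52 left.
December 2043 has 31 days: 52 − 31 = 21 left.
November 2043 has 30 days; 30 − 21 = 9 → November 9, 2043.
Counting forward 27 weeks (= 189 days) from November 9, 2043:
November has 30 days, so 30 − 9 = 21 days remain after November 9, 2043; 189 − 21 = 168 left.
December 2043 has 31 days: 168 − 31 = 137 left.
January 2044 has 31 days: 137 − 31 = 106 left.
February 2044 has 29 days (2044 is a leap year): 106 − 29 = 77 left.
March 2044 has 31 days: 77 − 31 = 46 left.
April 2044 has 30 days: 46 − 30 = 16 left.
16 days into May 2044 → May 16, 2044.

May 16, 2044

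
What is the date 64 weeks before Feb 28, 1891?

Subtracting 64 weeks = 448 days from February 28, 1891.
Going back 28 days from February 28, 1891 reaches the end of the previous month; 448 − 28 = 420 left.
January 1891 has 31 days: 420 − 31 = 389 left.
December 1890 has 31 days: 389 − 31 = 358 left.
November 1890 has 30 days: 358 − 30 = 328 left.
October 1890 has 31 days: 328 − 31 = 297 left.
September 1890 has 30 days: 297 − 30 = 267 left.
August 1890 has 31 days: 267 − 31 = 236 left.
July 1890 has 31 days: 236 − 31 = 205 left.
June 1890 has 30 days: 205 − 30 = 175 left.
May 1890 has 31 days: 175 − 31 = 144 left.
April 1890 has 30 days: 144 − 30 = 114 left.
March 1890 has 31 days: 114 − 31 = 83 left.
February 1890 has 28 days (1890 is not a leap year): 83 − 28 = 55 left.
January 1890 has 31 days: 55 − 31 = 24 left.
December 1889 has 31 days; 31 − 24 = 7 → December 7, 1889.

December 7, 1889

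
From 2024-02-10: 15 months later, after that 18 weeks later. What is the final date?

Counting forward 15 months from February 10, 2024:
month 2 + 15 = 17, which is month 5 of year 2025 → May 2025.
Day 10 is valid in May, giving May 10, 2025.
Adding 18 weeks (= 126 days) from May 10, 2025:
May has 31 days, so 31 − 10 = 21 days remain after May 10, 2025; 126 − 21 = 105 left.
June 2025 has 30 days: 105 − 30 = 75 left.
July 2025 has 31 days: 75 − 31 = 44 left.
August 2025 has 31 days: 44 − 31 = 13 left.
13 days into September 2025 → September 13, 2025.

September 13, 2025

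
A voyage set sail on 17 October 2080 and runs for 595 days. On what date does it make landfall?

Advancing 595 days from October 17, 2080.
October has 31 days, so 31 − 17 = 14 days remain after October 17, 2080; 595 − 14 = 581 left.
November 2080 has 30 days: 581 − 30 = 551 left.
December 2080 has 31 days: 551 − 31 = 520 left.
January 2081 has 31 days: 520 − 31 = 489 left.
February 2081 has 28 days (2081 is not a leap year): 489 − 28 = 461 left.
March 2081 has 31 days: 461 − 31 = 430 left.
April 2081 has 30 days: 430 − 30 = 400 left.
May 2081 has 31 days: 400 − 31 = 369 left.
June 2081 has 30 days: 369 − 30 = 339 left.
July 2081 has 31 days: 339 − 31 = 308 left.
August 2081 has 31 days: 308 − 31 = 277 left.
September 2081 has 30 days: 277 − 30 = 247 left.
October 2081 has 31 days: 247 − 31 = 216 left.
November 2081 has 30 days: 216 − 30 = 186 left.
December 2081 has 31 days: 186 − 31 = 155 left.
January 2082 has 31 days: 155 − 31 = 124 left.
February 2082 has 28 days (2082 is not a leap year): 124 − 28 = 96 left.
March 2082 has 31 days: 96 − 31 = 65 left.
April 2082 has 30 days: 65 − 30 = 35 left.
May 2082 has 31 days: 35 − 31 = 4 left.
4 days into June 2082 → June 4, 2082.

June 4, 2082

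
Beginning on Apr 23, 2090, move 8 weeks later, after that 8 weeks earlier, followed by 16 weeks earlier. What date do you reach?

Adding 8 weeks (= 56 days) from April 23, 2090:
April has 30 days, so 30 − 23 = 7 days remain after April 23, 2090; 56 − 7 = 49 left.
May 2090 has 31 days: 49 − 31 = 18 left.
18 days into June 2090 → June 18, 2090.
Counting back 8 weeks (= 56 days) from June 18, 2090:
Going back 18 days from June 18, 2090 reaches the end of the previous month; 56 − 18 = 38 left.
May 2090 has 31 days: 38 − 31 = 7 left.
April 2090 has 30 days; 30 − 7 = 23 → April 23, 2090.
Counting back 16 weeks (= 112 days) from April 23, 2090:
Going back 23 days from April 23, 2090 reaches the end of the previous month; 112 − 23 = 89 left.
March 2090 has 31 days: 89 − 31 = 58 left.
February 2090 has 28 days (2090 is not a leap year): 58 − 28 = 30 left.
January 2090 has 31 days; 31 − 30 = 1 → January 1, 2090.

January 1, 2090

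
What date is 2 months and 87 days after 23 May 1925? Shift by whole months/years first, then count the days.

October 18, 1925

Advancing 2 months and 87 days from May 23, 1925: first the month/year part, then the days.
month 5 + 2 = 7 → July 1925.
Day 23 is valid in July, giving July 23, 1925.
Now add 87 days from July 23, 1925.
July has 31 days, so 31 − 23 = 8 days remain after July 23, 1925; 87 − 8 = 79 left.
August 1925 has 31 days: 79 − 31 = 48 left.
September 1925 has 30 days: 48 − 30 = 18 left.
18 days into October 1925 → October 18, 1925.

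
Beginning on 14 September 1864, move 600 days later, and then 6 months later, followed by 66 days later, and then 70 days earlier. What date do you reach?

November 3, 1866

Adding 600 days from September 14, 1864:
September has 30 days, so 30 − 14 = 16 days remain after September 14, 1864; 600 − 16 = 584 left.
October 1864 has 31 days: 584 − 31 = 553 left.
November 1864 has 30 days: 553 − 30 = 523 left.
December 1864 has 31 days: 523 − 31 = 492 left.
January 1865 has 31 days: 492 − 31 = 461 left.
February 1865 has 28 days (1865 is not a leap year): 461 − 28 = 433 left.
March 1865 has 31 days: 433 − 31 = 402 left.
April 1865 has 30 days: 402 − 30 = 372 left.
May 1865 has 31 days: 372 − 31 = 341 left.
June 1865 has 30 days: 341 − 30 = 311 left.
July 1865 has 31 days: 311 − 31 = 280 left.
August 1865 has 31 days: 280 − 31 = 249 left.
September 1865 has 30 days: 249 − 30 = 219 left.
October 1865 has 31 days: 219 − 31 = 188 left.
November 1865 has 30 days: 188 − 30 = 158 left.
December 1865 has 31 days: 158 − 31 = 127 left.
January 1866 has 31 days: 127 − 31 = 96 left.
February 1866 has 28 days (1866 is not a leap year): 96 − 28 = 68 left.
March 1866 has 31 days: 68 − 31 = 37 left.
April 1866 has 30 days: 37 − 30 = 7 left.
7 days into May 1866 → May 7, 1866.
Counting forward 6 months from May 7, 1866:
month 5 + 6 = 11 → November 1866.
Day 7 is valid in November, giving November 7, 1866.
Adding 66 days from November 7, 1866:
November has 30 days, so 30 − 7 = 23 days remain after November 7, 1866; 66 − 23 = 43 left.
December 1866 has 31 days: 43 − 31 = 12 left.
12 days into January 1867 → January 12, 1867.
Subtracting 70 days from January 12, 1867:
Going back 12 days from January 12, 1867 reaches the end of the previous month; 70 − 12 = 58 left.
December 1866 has 31 days: 58 − 31 = 27 left.
November 1866 has 30 days; 30 − 27 = 3 → November 3, 1866.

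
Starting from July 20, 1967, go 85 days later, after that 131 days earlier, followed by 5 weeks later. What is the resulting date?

July 9, 1967

Advancing 85 days from July 20, 1967:
July has 31 days, so 31 − 20 = 11 days remain after July 20, 1967; 85 − 11 = 74 left.
August 1967 has 31 days: 74 − 31 = 43 left.
September 1967 has 30 days: 43 − 30 = 13 left.
13 days into October 1967 → October 13, 1967.
Subtracting 131 days from October 13, 1967:
Going back 13 days from October 13, 1967 reaches the end of the previous month; 131 − 13 = 118 left.
September 1967 has 30 days: 118 − 30 = 88 left.
August 1967 has 31 days: 88 − 31 = 57 left.
July 1967 has 31 days: 57 − 31 = 26 left.
June 1967 has 30 days; 30 − 26 = 4 → June 4, 1967.
Counting forward 5 weeks (= 35 days) from June 4, 1967:
June has 30 days, so 30 − 4 = 26 days remain after June 4, 1967; 35 − 26 = 9 left.
9 days into July 1967 → July 9, 1967.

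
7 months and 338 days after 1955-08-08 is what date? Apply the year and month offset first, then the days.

February 9, 1957

Advancing 7 months and 338 days from August 8, 1955: first the month/year part, then the days.
month 8 + 7 = 15, which is month 3 of year 1956 → March 1956.
Day 8 is valid in March, giving March 8, 1956.
Now add 338 days from March 8, 1956.
March has 31 days, so 31 − 8 = 23 days remain after March 8, 1956; 338 − 23 = 315 left.
April 1956 has 30 days: 315 − 30 = 285 left.
May 1956 has 31 days: 285 − 31 = 254 left.
June 1956 has 30 days: 254 − 30 = 224 left.
July 1956 has 31 days: 224 − 31 = 193 left.
August 1956 has 31 days: 193 − 31 = 162 left.
September 1956 has 30 days: 162 − 30 = 132 left.
October 1956 has 31 days: 132 − 31 = 101 left.
November 1956 has 30 days: 101 − 30 = 71 left.
December 1956 has 31 days: 71 − 31 = 40 left.
January 1957 has 31 days: 40 − 31 = 9 left.
9 days into February 1957 → February 9, 1957.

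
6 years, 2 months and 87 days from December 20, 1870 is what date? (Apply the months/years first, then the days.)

May 18, 1877

Counting forward 6 years, 2 months and 87 days from December 20, 1870: first the month/year part, then the days.
+6 years → 1876; month 12 + 2 = 14, which is month 2 of year 1877 → February 1877.
Day 20 is valid in February, giving February 20, 1877.
Now add 87 days from February 20, 1877.
February has 28 days, so 28 − 20 = 8 days remain after February 20, 1877; 87 − 8 = 79 left.
March 1877 has 31 days: 79 − 31 = 48 left.
April 1877 has 30 days: 48 − 30 = 18 left.
18 days into May 1877 → May 18, 1877.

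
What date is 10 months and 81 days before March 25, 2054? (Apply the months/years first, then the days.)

March 5, 2053

Subtracting 10 months and 81 days from March 25, 2054: first the month/year part, then the days.
month 3 − 10 = -7, which is month 5 of year 2053 → May 2053.
Day 25 is valid in May, giving May 25, 2053.
Now subtract 81 days from May 25, 2053.
Going back 25 days from May 25, 2053 reaches the end of the previous month; 81 − 25 = 56 left.
April 2053 has 30 days: 56 − 30 = 26 left.
March 2053 has 31 days; 31 − 26 = 5 → March 5, 2053.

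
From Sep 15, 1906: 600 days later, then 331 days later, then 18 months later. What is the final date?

Counting forward 600 days from September 15, 1906:
September has 30 days, so 30 − 15 = 15 days remain after September 15, 1906; 600 − 15 = 585 left.
October 1906 has 31 days: 585 − 31 = 554 left.
November 1906 has 30 days: 554 − 30 = 524 left.
December 1906 has 31 days: 524 − 31 = 493 left.
January 1907 has 31 days: 493 − 31 = 462 left.
February 1907 has 28 days (1907 is not a leap year): 462 − 28 = 434 left.
March 1907 has 31 days: 434 − 31 = 403 left.
April 1907 has 30 days: 403 − 30 = 373 left.
May 1907 has 31 days: 373 − 31 = 342 left.
June 1907 has 30 days: 342 − 30 = 312 left.
July 1907 has 31 days: 312 − 31 = 281 left.
August 1907 has 31 days: 281 − 31 = 250 left.
September 1907 has 30 days: 250 − 30 = 220 left.
October 1907 has 31 days: 220 − 31 = 189 left.
November 1907 has 30 days: 189 − 30 = 159 left.
December 1907 has 31 days: 159 − 31 = 128 left.
January 1908 has 31 days: 128 − 31 = 97 left.
February 1908 has 29 days (1908 is a leap year): 97 − 29 = 68 left.
March 1908 has 31 days: 68 − 31 = 37 left.
April 1908 has 30 days: 37 − 30 = 7 left.
7 days into May 1908 → May 7, 1908.
Counting forward 331 days from May 7, 1908:
May has 31 days, so 31 − 7 = 24 days remain after May 7, 1908; 331 − 24 = 307 left.
June 1908 has 30 days: 307 − 30 = 277 left.
July 1908 has 31 days: 277 − 31 = 246 left.
August 1908 has 31 days: 246 − 31 = 215 left.
September 1908 has 30 days: 215 − 30 = 185 left.
October 1908 has 31 days: 185 − 31 = 154 left.
November 1908 has 30 days: 154 − 30 = 124 left.
December 1908 has 31 days: 124 − 31 = 93 left.
January 1909 has 31 days: 93 − 31 = 62 left.
February 1909 has 28 days (1909 is not a leap year): 62 − 28 = 34 left.
March 1909 has 31 days: 34 − 31 = 3 left.
3 days into April 1909 → April 3, 1909.
Advancing 18 months from April 3, 1909:
month 4 + 18 = 22, which is month 10 of year 1910 → October 1910.
Day 3 is valid in October, giving October 3, 1910.

October 3, 1910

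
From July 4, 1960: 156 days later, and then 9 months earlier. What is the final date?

Advancing 156 days from July 4, 1960:
July has 31 days, so 31 − 4 = 27 days remain after July 4, 1960; 156 − 27 = 129 left.
August 1960 has 31 days: 129 − 31 = 98 left.
September 1960 has 30 days: 98 − 30 = 68 left.
October 1960 has 31 days: 68 − 31 = 37 left.
November 1960 has 30 days: 37 − 30 = 7 left.
7 days into December 1960 → December 7, 1960.
Counting back 9 months from December 7, 1960:
month 12 − 9 = 3 → March 1960.
Day 7 is valid in March, giving March 7, 1960.

March 7, 1960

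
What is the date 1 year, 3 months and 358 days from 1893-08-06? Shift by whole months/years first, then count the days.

October 30, 1895

Counting forward 1 year, 3 months and 358 days from August 6, 1893: first the month/year part, then the days.
+1 year → 1894; month 8 + 3 = 11 → November 1894.
Day 6 is valid in November, giving November 6, 1894.
Now add 358 days from November 6, 1894.
November has 30 days, so 30 − 6 = 24 days remain after November 6, 1894; 358 − 24 = 334 left.
December 1894 has 31 days: 334 − 31 = 303 left.
January 1895 has 31 days: 303 − 31 = 272 left.
February 1895 has 28 days (1895 is not a leap year): 272 − 28 = 244 left.
March 1895 has 31 days: 244 − 31 = 213 left.
April 1895 has 30 days: 213 − 30 = 183 left.
May 1895 has 31 days: 183 − 31 = 152 left.
June 1895 has 30 days: 152 − 30 = 122 left.
July 1895 has 31 days: 122 − 31 = 91 left.
August 1895 has 31 days: 91 − 31 = 60 left.
September 1895 has 30 days: 60 − 30 = 30 left.
30 days into October 1895 → October 30, 1895.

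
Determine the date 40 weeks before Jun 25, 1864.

Subtracting 40 weeks = 280 days from June 25, 1864.
Going back 25 days from June 25, 1864 reaches the end of the previous month; 280 − 25 = 255 left.
May 1864 has 31 days: 255 − 31 = 224 left.
April 1864 has 30 days: 224 − 30 = 194 left.
March 1864 has 31 days: 194 − 31 = 163 left.
February 1864 has 29 days (1864 is a leap year): 163 − 29 = 134 left.
January 1864 has 31 days: 134 − 31 = 103 left.
December 1863 has 31 days: 103 − 31 = 72 left.
November 1863 has 30 days: 72 − 30 = 42 left.
October 1863 has 31 days: 42 − 31 = 11 left.
September 1863 has 30 days; 30 − 11 = 19 → September 19, 1863.

September 19, 1863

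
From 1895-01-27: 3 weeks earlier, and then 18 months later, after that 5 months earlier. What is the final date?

Going back 3 weeks (= 21 days) from January 27, 1895:
27 − 21 = 6, still in January 1895.
Advancing 18 months from January 6, 1895:
month 1 + 18 = 19, which is month 7 of year 1896 → July 1896.
Day 6 is valid in July, giving July 6, 1896.
Counting back 5 months from July 6, 1896:
month 7 − 5 = 2 → February 1896.
Day 6 is valid in February, giving February 6, 1896.

February 6, 1896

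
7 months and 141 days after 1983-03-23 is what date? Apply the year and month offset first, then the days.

Adding 7 months and 141 days from March 23, 1983: first the month/year part, then the days.
month 3 + 7 = 10 → October 1983.
Day 23 is valid in October, giving October 23, 1983.
Now add 141 days from October 23, 1983.
October has 31 days, so 31 − 23 = 8 days remain after October 23, 1983; 141 − 8 = 133 left.
November 1983 has 30 days: 133 − 30 = 103 left.
December 1983 has 31 days: 103 − 31 = 72 left.
January 1984 has 31 days: 72 − 31 = 41 left.
February 1984 has 29 days (1984 is a leap year): 41 − 29 = 12 left.
12 days into March 1984 → March 12, 1984.

March 12, 1984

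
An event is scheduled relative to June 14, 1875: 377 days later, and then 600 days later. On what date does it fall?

February 15, 1878

Counting forward 377 days from June 14, 1875:
June has 30 days, so 30 − 14 = 16 days remain after June 14, 1875; 377 − 16 = 361 left.
July 1875 has 31 days: 361 − 31 = 330 left.
August 1875 has 31 days: 330 − 31 = 299 left.
September 1875 has 30 days: 299 − 30 = 269 left.
October 1875 has 31 days: 269 − 31 = 238 left.
November 1875 has 30 days: 238 − 30 = 208 left.
December 1875 has 31 days: 208 − 31 = 177 left.
January 1876 has 31 days: 177 − 31 = 146 left.
February 1876 has 29 days (1876 is a leap year): 146 − 29 = 117 left.
March 1876 has 31 days: 117 − 31 = 86 left.
April 1876 has 30 days: 86 − 30 = 56 left.
May 1876 has 31 days: 56 − 31 = 25 left.
25 days into June 1876 → June 25, 1876.
Advancing 600 days from June 25, 1876:
June has 30 days, so 30 − 25 = 5 days remain after June 25, 1876; 600 − 5 = 595 left.
July 1876 has 31 days: 595 − 31 = 564 left.
August 1876 has 31 days: 564 − 31 = 533 left.
September 1876 has 30 days: 533 − 30 = 503 left.
October 1876 has 31 days: 503 − 31 = 472 left.
November 1876 has 30 days: 472 − 30 = 442 left.
December 1876 has 31 days: 442 − 31 = 411 left.
January 1877 has 31 days: 411 − 31 = 380 left.
February 1877 has 28 days (1877 is not a leap year): 380 − 28 = 352 left.
March 1877 has 31 days: 352 − 31 = 321 left.
April 1877 has 30 days: 321 − 30 = 291 left.
May 1877 has 31 days: 291 − 31 = 260 left.
June 1877 has 30 days: 260 − 30 = 230 left.
July 1877 has 31 days: 230 − 31 = 199 left.
August 1877 has 31 days: 199 − 31 = 168 left.
September 1877 has 30 days: 168 − 30 = 138 left.
October 1877 has 31 days: 138 − 31 = 107 left.
November 1877 has 30 days: 107 − 30 = 77 left.
December 1877 has 31 days: 77 − 31 = 46 left.
January 1878 has 31 days: 46 − 31 = 15 left.
15 days into February 1878 → February 15, 1878.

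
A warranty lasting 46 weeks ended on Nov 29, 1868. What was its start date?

January 12, 1868

Going back 46 weeks = 322 days from November 29, 1868.
Going back 29 days from November 29, 1868 reaches the end of the previous month; 322 − 29 = 293 left.
October 1868 has 31 days: 293 − 31 = 262 left.
September 1868 has 30 days: 262 − 30 = 232 left.
August 1868 has 31 days: 232 − 31 = 201 left.
July 1868 has 31 days: 201 − 31 = 170 left.
June 1868 has 30 days: 170 − 30 = 140 left.
May 1868 has 31 days: 140 − 31 = 109 left.
April 1868 has 30 days: 109 − 30 = 79 left.
March 1868 has 31 days: 79 − 31 = 48 left.
February 1868 has 29 days (1868 is a leap year): 48 − 29 = 19 left.
January 1868 has 31 days; 31 − 19 = 12 → January 12, 1868.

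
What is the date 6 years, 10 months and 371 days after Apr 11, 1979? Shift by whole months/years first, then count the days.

February 17, 1987

Advancing 6 years, 10 months and 371 days from April 11, 1979: first the month/year part, then the days.
+6 years → 1985; month 4 + 10 = 14, which is month 2 of year 1986 → February 1986.
Day 11 is valid in February, giving February 11, 1986.
Now add 371 days from February 11, 1986.
February has 28 days, so 28 − 11 = 17 days remain after February 11, 1986; 371 − 17 = 354 left.
March 1986 has 31 days: 354 − 31 = 323 left.
April 1986 has 30 days: 323 − 30 = 293 left.
May 1986 has 31 days: 293 − 31 = 262 left.
June 1986 has 30 days: 262 − 30 = 232 left.
July 1986 has 31 days: 232 − 31 = 201 left.
August 1986 has 31 days: 201 − 31 = 170 left.
September 1986 has 30 days: 170 − 30 = 140 left.
October 1986 has 31 days: 140 − 31 = 109 left.
November 1986 has 30 days: 109 − 30 = 79 left.
December 1986 has 31 days: 79 − 31 = 48 left.
January 1987 has 31 days: 48 − 31 = 17 left.
17 days into February 1987 → February 17, 1987.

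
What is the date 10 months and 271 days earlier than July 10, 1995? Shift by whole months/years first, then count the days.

Going back 10 months and 271 days from July 10, 1995: first the month/year part, then the days.
month 7 − 10 = -3, which is month 9 of year 1994 → September 1994.
Day 10 is valid in September, giving September 10, 1994.
Now subtract 271 days from September 10, 1994.
Going back 10 days from September 10, 1994 reaches the end of the previous month; 271 − 10 = 261 left.
August 1994 has 31 days: 261 − 31 = 230 left.
July 1994 has 31 days: 230 − 31 = 199 left.
June 1994 has 30 days: 199 − 30 = 169 left.
May 1994 has 31 days: 169 − 31 = 138 left.
April 1994 has 30 days: 138 − 30 = 108 left.
March 1994 has 31 days: 108 − 31 = 77 left.
February 1994 has 28 days (1994 is not a leap year): 77 − 28 = 49 left.
January 1994 has 31 days: 49 − 31 = 18 left.
December 1993 has 31 days; 31 − 18 = 13 → December 13, 1993.

December 13, 1993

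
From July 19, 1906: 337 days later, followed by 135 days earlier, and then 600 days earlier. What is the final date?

Counting forward 337 days from July 19, 1906:
July has 31 days, so 31 − 19 = 12 days remain after July 19, 1906; 337 − 12 = 325 left.
August 1906 has 31 days: 325 − 31 = 294 left.
September 1906 has 30 days: 294 − 30 = 264 left.
October 1906 has 31 days: 264 − 31 = 233 left.
November 1906 has 30 days: 233 − 30 = 203 left.
December 1906 has 31 days: 203 − 31 = 172 left.
January 1907 has 31 days: 172 − 31 = 141 left.
February 1907 has 28 days (1907 is not a leap year): 141 − 28 = 113 left.
March 1907 has 31 days: 113 − 31 = 82 left.
April 1907 has 30 days: 82 − 30 = 52 left.
May 1907 has 31 days: 52 − 31 = 21 left.
21 days into June 1907 → June 21, 1907.
Counting back 135 days from June 21, 1907:
Going back 21 days from June 21, 1907 reaches the end of the previous month; 135 − 21 = 114 left.
May 1907 has 31 days: 114 − 31 = 83 left.
April 1907 has 30 days: 83 − 30 = 53 left.
March 1907 has 31 days: 53 − 31 = 22 left.
February 1907 has 28 days; 28 − 22 = 6 → February 6, 1907.
Going back 600 days from February 6, 1907:
Going back 6 days from February 6, 1907 reaches the end of the previous month; 600 − 6 = 594 left.
January 1907 has 31 days: 594 − 31 = 563 left.
December 1906 has 31 days: 563 − 31 = 532 left.
November 1906 has 30 days: 532 − 30 = 502 left.
October 1906 has 31 days: 502 − 31 = 471 left.
September 1906 has 30 days: 471 − 30 = 441 left.
August 1906 has 31 days: 441 − 31 = 410 left.
July 1906 has 31 days: 410 − 31 = 379 left.
June 1906 has 30 days: 379 − 30 = 349 left.
May 1906 has 31 days: 349 − 31 = 318 left.
April 1906 has 30 days: 318 − 30 = 288 left.
March 1906 has 31 days: 288 − 31 = 257 left.
February 1906 has 28 days (1906 is not a leap year): 257 − 28 = 229 left.
January 1906 has 31 days: 229 − 31 = 198 left.
December 1905 has 31 days: 198 − 31 = 167 left.
November 1905 has 30 days: 167 − 30 = 137 left.
October 1905 has 31 days: 137 − 31 = 106 left.
September 1905 has 30 days: 106 − 30 = 76 left.
August 1905 has 31 days: 76 − 31 = 45 left.
July 1905 has 31 days: 45 − 31 = 14 left.
June 1905 has 30 days; 30 − 14 = 16 → June 16, 1905.

June 16, 1905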